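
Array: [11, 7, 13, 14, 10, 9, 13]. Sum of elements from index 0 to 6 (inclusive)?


Prefix sums: [0, 11, 18, 31, 45, 55, 64, 77]
Sum[0..6] = prefix[7] - prefix[0] = 77 - 0 = 77


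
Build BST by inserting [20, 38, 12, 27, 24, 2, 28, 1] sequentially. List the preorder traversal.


Root = 20; build tree by BST insertion.
Preorder traversal: [20, 12, 2, 1, 38, 27, 24, 28]


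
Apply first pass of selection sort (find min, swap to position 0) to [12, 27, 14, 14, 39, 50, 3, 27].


After one pass: [3, 27, 14, 14, 39, 50, 12, 27]


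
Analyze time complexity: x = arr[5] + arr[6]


Analysis: constant-time operation, no loop
Complexity: O(1)


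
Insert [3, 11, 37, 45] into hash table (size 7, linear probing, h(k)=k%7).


Insertions: 3->slot 3; 11->slot 4; 37->slot 2; 45->slot 5
Table: [None, None, 37, 3, 11, 45, None]


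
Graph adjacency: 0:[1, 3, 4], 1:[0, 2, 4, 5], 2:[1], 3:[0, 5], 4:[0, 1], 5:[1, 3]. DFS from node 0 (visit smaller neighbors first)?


DFS stack-based: start with [0]
Visit order: [0, 1, 2, 4, 5, 3]


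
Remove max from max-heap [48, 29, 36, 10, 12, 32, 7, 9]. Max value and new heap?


Max = 48
Replace root with last, heapify down
Resulting heap: [36, 29, 32, 10, 12, 9, 7]


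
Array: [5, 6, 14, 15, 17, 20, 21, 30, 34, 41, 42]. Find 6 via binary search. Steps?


Search for 6:
[0,10] mid=5 arr[5]=20
[0,4] mid=2 arr[2]=14
[0,1] mid=0 arr[0]=5
[1,1] mid=1 arr[1]=6
Total: 4 comparisons


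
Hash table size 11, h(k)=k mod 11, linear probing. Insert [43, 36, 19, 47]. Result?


Insertions: 43->slot 10; 36->slot 3; 19->slot 8; 47->slot 4
Table: [None, None, None, 36, 47, None, None, None, 19, None, 43]


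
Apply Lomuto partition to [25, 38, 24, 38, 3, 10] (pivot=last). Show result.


Elements <= 10 go left of pivot.
Result: [3, 10, 24, 38, 25, 38], pivot at index 1


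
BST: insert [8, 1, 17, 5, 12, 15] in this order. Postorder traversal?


Root = 8; build tree by BST insertion.
Postorder traversal: [5, 1, 15, 12, 17, 8]


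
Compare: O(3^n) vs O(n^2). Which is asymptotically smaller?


quadratic grows slower than exponential (base 3)
O(n^2) is asymptotically smaller; O(3^n) grows faster


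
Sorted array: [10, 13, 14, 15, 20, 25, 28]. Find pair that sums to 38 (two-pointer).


Two pointers: lo=0, hi=6
Found pair: (10, 28) summing to 38


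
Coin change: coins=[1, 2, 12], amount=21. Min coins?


dp[0]=0; dp[i]=1+min(dp[i-c] for c in coins)
...dp[16]=3, dp[17]=4, dp[18]=4, dp[19]=5, dp[20]=5, dp[21]=6
Minimum coins for 21 = 6


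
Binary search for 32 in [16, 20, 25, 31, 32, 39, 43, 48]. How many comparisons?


Search for 32:
[0,7] mid=3 arr[3]=31
[4,7] mid=5 arr[5]=39
[4,4] mid=4 arr[4]=32
Total: 3 comparisons


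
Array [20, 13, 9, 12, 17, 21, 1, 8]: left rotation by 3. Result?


Left rotate by 3: [12, 17, 21, 1, 8, 20, 13, 9]


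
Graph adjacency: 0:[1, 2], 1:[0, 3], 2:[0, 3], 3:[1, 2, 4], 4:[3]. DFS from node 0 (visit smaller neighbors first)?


DFS stack-based: start with [0]
Visit order: [0, 1, 3, 2, 4]


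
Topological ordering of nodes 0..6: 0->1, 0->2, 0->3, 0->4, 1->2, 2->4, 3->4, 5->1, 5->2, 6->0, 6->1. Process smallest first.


Kahn's algorithm, process smallest node first
Order: [5, 6, 0, 1, 2, 3, 4]


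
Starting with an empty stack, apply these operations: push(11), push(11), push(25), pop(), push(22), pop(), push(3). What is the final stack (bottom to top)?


push(11) -> [11]
push(11) -> [11, 11]
push(25) -> [11, 11, 25]
pop() returns 25 -> [11, 11]
push(22) -> [11, 11, 22]
pop() returns 22 -> [11, 11]
push(3) -> [11, 11, 3]
Final stack (bottom to top): [11, 11, 3]


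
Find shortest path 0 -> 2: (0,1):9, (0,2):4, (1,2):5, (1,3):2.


Dijkstra from 0:
Distances: {0: 0, 1: 9, 2: 4, 3: 11}
Shortest distance to 2 = 4, path = [0, 2]


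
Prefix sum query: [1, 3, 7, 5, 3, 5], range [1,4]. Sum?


Prefix sums: [0, 1, 4, 11, 16, 19, 24]
Sum[1..4] = prefix[5] - prefix[1] = 19 - 1 = 18


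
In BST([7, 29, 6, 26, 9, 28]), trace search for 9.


BST root = 7
Search for 9: compare at each node
Path: [7, 29, 26, 9]


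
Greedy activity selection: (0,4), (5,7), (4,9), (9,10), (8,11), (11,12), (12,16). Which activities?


Greedy: pick earliest-ending, then skip overlaps.
Selected (5 activities): [(0, 4), (5, 7), (9, 10), (11, 12), (12, 16)]


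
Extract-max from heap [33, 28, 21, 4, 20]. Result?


Max = 33
Replace root with last, heapify down
Resulting heap: [28, 20, 21, 4]


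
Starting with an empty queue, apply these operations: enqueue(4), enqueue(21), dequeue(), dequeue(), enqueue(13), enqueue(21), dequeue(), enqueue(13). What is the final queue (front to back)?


enqueue(4) -> [4]
enqueue(21) -> [4, 21]
dequeue() returns 4 -> [21]
dequeue() returns 21 -> []
enqueue(13) -> [13]
enqueue(21) -> [13, 21]
dequeue() returns 13 -> [21]
enqueue(13) -> [21, 13]
Final queue (front to back): [21, 13]


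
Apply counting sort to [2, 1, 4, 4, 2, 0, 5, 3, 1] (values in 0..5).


Count array: [1, 2, 2, 1, 2, 1]
Reconstruct: [0, 1, 1, 2, 2, 3, 4, 4, 5]


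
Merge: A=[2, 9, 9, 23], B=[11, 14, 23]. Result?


Compare heads, take smaller each step.
Merged: [2, 9, 9, 11, 14, 23, 23]


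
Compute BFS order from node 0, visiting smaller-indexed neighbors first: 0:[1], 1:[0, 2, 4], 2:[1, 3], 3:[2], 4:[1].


BFS queue: start with [0]
Visit order: [0, 1, 2, 4, 3]


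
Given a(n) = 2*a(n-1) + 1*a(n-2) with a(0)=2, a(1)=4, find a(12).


Build bottom-up:
...a(10)=11482, a(11)=27720, a(12)=2*27720+1*11482=66922


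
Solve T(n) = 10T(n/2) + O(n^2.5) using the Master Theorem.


a=10, b=2, c=2.5. log_2(10)=3.322 > c=2.5. Case 1: O(n^log_b(a)) = O(n^3.322)
Complexity: O(n^3.322)


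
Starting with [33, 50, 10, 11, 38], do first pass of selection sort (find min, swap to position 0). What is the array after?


After one pass: [10, 50, 33, 11, 38]


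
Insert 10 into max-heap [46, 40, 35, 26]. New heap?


Append 10: [46, 40, 35, 26, 10]
Bubble up: no swaps needed
Result: [46, 40, 35, 26, 10]


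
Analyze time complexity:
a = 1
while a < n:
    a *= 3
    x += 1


Per nesting level: O(log n) = O(log n)
Complexity: O(log n)


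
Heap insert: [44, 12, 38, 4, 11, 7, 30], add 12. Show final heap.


Append 12: [44, 12, 38, 4, 11, 7, 30, 12]
Bubble up: swap idx 7(12) with idx 3(4)
Result: [44, 12, 38, 12, 11, 7, 30, 4]


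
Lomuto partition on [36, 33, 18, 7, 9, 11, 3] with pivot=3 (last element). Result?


Elements <= 3 go left of pivot.
Result: [3, 33, 18, 7, 9, 11, 36], pivot at index 0


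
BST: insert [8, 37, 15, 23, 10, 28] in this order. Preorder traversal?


Root = 8; build tree by BST insertion.
Preorder traversal: [8, 37, 15, 10, 23, 28]


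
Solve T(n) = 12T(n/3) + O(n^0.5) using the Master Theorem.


a=12, b=3, c=0.5. log_3(12)=2.262 > c=0.5. Case 1: O(n^log_b(a)) = O(n^2.262)
Complexity: O(n^2.262)


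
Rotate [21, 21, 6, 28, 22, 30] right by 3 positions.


Right rotate by 3: [28, 22, 30, 21, 21, 6]


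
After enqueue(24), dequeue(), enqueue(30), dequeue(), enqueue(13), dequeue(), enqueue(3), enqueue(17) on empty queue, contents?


enqueue(24) -> [24]
dequeue() returns 24 -> []
enqueue(30) -> [30]
dequeue() returns 30 -> []
enqueue(13) -> [13]
dequeue() returns 13 -> []
enqueue(3) -> [3]
enqueue(17) -> [3, 17]
Final queue (front to back): [3, 17]


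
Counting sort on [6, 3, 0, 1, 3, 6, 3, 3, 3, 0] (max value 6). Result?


Count array: [2, 1, 0, 5, 0, 0, 2]
Reconstruct: [0, 0, 1, 3, 3, 3, 3, 3, 6, 6]


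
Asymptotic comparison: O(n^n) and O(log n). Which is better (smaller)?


logarithmic grows slower than n^n
O(log n) is asymptotically smaller; O(n^n) grows faster


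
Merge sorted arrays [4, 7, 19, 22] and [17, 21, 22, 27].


Compare heads, take smaller each step.
Merged: [4, 7, 17, 19, 21, 22, 22, 27]


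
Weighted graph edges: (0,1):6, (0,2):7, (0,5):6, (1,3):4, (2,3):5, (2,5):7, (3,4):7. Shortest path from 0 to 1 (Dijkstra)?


Dijkstra from 0:
Distances: {0: 0, 1: 6, 2: 7, 3: 10, 4: 17, 5: 6}
Shortest distance to 1 = 6, path = [0, 1]


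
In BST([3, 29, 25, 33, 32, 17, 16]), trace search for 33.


BST root = 3
Search for 33: compare at each node
Path: [3, 29, 33]


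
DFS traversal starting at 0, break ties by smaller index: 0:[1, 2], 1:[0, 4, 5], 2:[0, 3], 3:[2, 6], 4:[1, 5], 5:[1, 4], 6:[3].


DFS stack-based: start with [0]
Visit order: [0, 1, 4, 5, 2, 3, 6]


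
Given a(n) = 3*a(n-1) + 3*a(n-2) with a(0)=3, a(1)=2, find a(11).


Build bottom-up:
...a(9)=154467, a(10)=585630, a(11)=3*585630+3*154467=2220291


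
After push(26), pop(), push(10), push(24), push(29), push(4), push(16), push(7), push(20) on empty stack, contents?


push(26) -> [26]
pop() returns 26 -> []
push(10) -> [10]
push(24) -> [10, 24]
push(29) -> [10, 24, 29]
push(4) -> [10, 24, 29, 4]
push(16) -> [10, 24, 29, 4, 16]
push(7) -> [10, 24, 29, 4, 16, 7]
push(20) -> [10, 24, 29, 4, 16, 7, 20]
Final stack (bottom to top): [10, 24, 29, 4, 16, 7, 20]


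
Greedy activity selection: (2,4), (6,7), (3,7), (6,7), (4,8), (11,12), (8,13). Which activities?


Greedy: pick earliest-ending, then skip overlaps.
Selected (3 activities): [(2, 4), (6, 7), (11, 12)]


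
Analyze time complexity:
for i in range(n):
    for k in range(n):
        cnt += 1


Per nesting level: O(n) * O(n) = O(n^2)
Complexity: O(n^2)


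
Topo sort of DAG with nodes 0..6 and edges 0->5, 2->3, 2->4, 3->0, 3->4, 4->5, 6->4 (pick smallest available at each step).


Kahn's algorithm, process smallest node first
Order: [1, 2, 3, 0, 6, 4, 5]


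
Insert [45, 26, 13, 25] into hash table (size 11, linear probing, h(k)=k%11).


Insertions: 45->slot 1; 26->slot 4; 13->slot 2; 25->slot 3
Table: [None, 45, 13, 25, 26, None, None, None, None, None, None]


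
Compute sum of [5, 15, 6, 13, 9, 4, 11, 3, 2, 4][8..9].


Prefix sums: [0, 5, 20, 26, 39, 48, 52, 63, 66, 68, 72]
Sum[8..9] = prefix[10] - prefix[8] = 72 - 66 = 6


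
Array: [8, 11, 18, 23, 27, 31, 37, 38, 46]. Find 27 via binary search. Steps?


Search for 27:
[0,8] mid=4 arr[4]=27
Total: 1 comparisons


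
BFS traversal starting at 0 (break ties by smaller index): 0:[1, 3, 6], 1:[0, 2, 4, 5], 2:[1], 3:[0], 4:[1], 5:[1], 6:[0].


BFS queue: start with [0]
Visit order: [0, 1, 3, 6, 2, 4, 5]


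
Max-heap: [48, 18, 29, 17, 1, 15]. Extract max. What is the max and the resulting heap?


Max = 48
Replace root with last, heapify down
Resulting heap: [29, 18, 15, 17, 1]


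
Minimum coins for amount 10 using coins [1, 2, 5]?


dp[0]=0; dp[i]=1+min(dp[i-c] for c in coins)
...dp[5]=1, dp[6]=2, dp[7]=2, dp[8]=3, dp[9]=3, dp[10]=2
Minimum coins for 10 = 2


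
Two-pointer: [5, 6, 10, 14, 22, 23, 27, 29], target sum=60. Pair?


Two pointers: lo=0, hi=7
No pair sums to 60


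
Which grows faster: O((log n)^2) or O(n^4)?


polylogarithmic grows slower than quartic
O((log n)^2) is asymptotically smaller; O(n^4) grows faster


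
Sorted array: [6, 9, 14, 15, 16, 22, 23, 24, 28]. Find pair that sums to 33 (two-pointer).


Two pointers: lo=0, hi=8
Found pair: (9, 24) summing to 33


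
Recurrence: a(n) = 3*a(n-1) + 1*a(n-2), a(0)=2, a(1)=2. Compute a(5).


Build bottom-up:
...a(3)=26, a(4)=86, a(5)=3*86+1*26=284


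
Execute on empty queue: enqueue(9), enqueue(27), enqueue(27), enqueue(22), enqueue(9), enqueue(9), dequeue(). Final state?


enqueue(9) -> [9]
enqueue(27) -> [9, 27]
enqueue(27) -> [9, 27, 27]
enqueue(22) -> [9, 27, 27, 22]
enqueue(9) -> [9, 27, 27, 22, 9]
enqueue(9) -> [9, 27, 27, 22, 9, 9]
dequeue() returns 9 -> [27, 27, 22, 9, 9]
Final queue (front to back): [27, 27, 22, 9, 9]


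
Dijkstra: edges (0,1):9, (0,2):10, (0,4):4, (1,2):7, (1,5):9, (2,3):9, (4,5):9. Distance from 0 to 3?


Dijkstra from 0:
Distances: {0: 0, 1: 9, 2: 10, 3: 19, 4: 4, 5: 13}
Shortest distance to 3 = 19, path = [0, 2, 3]


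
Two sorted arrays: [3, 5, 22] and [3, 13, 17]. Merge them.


Compare heads, take smaller each step.
Merged: [3, 3, 5, 13, 17, 22]


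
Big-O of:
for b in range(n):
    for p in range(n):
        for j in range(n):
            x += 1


Per nesting level: O(n) * O(n) * O(n) = O(n^3)
Complexity: O(n^3)


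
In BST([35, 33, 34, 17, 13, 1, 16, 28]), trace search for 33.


BST root = 35
Search for 33: compare at each node
Path: [35, 33]


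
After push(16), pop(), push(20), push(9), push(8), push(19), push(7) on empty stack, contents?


push(16) -> [16]
pop() returns 16 -> []
push(20) -> [20]
push(9) -> [20, 9]
push(8) -> [20, 9, 8]
push(19) -> [20, 9, 8, 19]
push(7) -> [20, 9, 8, 19, 7]
Final stack (bottom to top): [20, 9, 8, 19, 7]


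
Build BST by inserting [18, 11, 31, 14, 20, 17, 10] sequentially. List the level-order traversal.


Root = 18; build tree by BST insertion.
Level-Order traversal: [18, 11, 31, 10, 14, 20, 17]


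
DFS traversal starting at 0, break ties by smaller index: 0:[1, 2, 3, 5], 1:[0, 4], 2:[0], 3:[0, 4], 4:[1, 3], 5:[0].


DFS stack-based: start with [0]
Visit order: [0, 1, 4, 3, 2, 5]


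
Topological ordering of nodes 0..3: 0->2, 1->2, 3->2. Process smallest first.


Kahn's algorithm, process smallest node first
Order: [0, 1, 3, 2]


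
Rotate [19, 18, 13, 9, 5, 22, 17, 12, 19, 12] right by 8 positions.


Right rotate by 8: [13, 9, 5, 22, 17, 12, 19, 12, 19, 18]


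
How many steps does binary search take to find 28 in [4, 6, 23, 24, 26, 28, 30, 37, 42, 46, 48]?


Search for 28:
[0,10] mid=5 arr[5]=28
Total: 1 comparisons


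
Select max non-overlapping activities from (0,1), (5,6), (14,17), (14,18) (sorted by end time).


Greedy: pick earliest-ending, then skip overlaps.
Selected (3 activities): [(0, 1), (5, 6), (14, 17)]


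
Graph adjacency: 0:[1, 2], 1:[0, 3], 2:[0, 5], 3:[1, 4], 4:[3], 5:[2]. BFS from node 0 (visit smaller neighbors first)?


BFS queue: start with [0]
Visit order: [0, 1, 2, 3, 5, 4]


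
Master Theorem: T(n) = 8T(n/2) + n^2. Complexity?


a=8, b=2, c=2. log_2(8)=3 > c=2. Case 1: O(n^log_b(a)) = O(n^3)
Complexity: O(n^3)


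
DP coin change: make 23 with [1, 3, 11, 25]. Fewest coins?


dp[0]=0; dp[i]=1+min(dp[i-c] for c in coins)
...dp[18]=4, dp[19]=5, dp[20]=4, dp[21]=5, dp[22]=2, dp[23]=3
Minimum coins for 23 = 3


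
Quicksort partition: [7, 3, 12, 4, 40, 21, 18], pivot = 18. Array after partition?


Elements <= 18 go left of pivot.
Result: [7, 3, 12, 4, 18, 21, 40], pivot at index 4


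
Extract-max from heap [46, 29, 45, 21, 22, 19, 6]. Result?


Max = 46
Replace root with last, heapify down
Resulting heap: [45, 29, 19, 21, 22, 6]


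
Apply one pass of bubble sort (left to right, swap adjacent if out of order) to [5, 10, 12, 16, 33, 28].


After one pass: [5, 10, 12, 16, 28, 33]


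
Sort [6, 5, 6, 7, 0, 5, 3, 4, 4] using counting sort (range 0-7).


Count array: [1, 0, 0, 1, 2, 2, 2, 1]
Reconstruct: [0, 3, 4, 4, 5, 5, 6, 6, 7]


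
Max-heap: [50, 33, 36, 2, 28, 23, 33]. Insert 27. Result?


Append 27: [50, 33, 36, 2, 28, 23, 33, 27]
Bubble up: swap idx 7(27) with idx 3(2)
Result: [50, 33, 36, 27, 28, 23, 33, 2]


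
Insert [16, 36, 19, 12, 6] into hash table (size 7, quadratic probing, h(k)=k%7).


Insertions: 16->slot 2; 36->slot 1; 19->slot 5; 12->slot 6; 6->slot 0
Table: [6, 36, 16, None, None, 19, 12]


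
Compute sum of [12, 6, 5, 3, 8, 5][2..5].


Prefix sums: [0, 12, 18, 23, 26, 34, 39]
Sum[2..5] = prefix[6] - prefix[2] = 39 - 18 = 21


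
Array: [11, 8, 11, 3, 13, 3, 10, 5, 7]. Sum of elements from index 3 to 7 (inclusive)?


Prefix sums: [0, 11, 19, 30, 33, 46, 49, 59, 64, 71]
Sum[3..7] = prefix[8] - prefix[3] = 64 - 30 = 34


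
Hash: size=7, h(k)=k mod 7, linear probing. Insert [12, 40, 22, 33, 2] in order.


Insertions: 12->slot 5; 40->slot 6; 22->slot 1; 33->slot 0; 2->slot 2
Table: [33, 22, 2, None, None, 12, 40]


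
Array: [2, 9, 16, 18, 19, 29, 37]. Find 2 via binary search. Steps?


Search for 2:
[0,6] mid=3 arr[3]=18
[0,2] mid=1 arr[1]=9
[0,0] mid=0 arr[0]=2
Total: 3 comparisons


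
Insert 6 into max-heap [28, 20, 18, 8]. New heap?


Append 6: [28, 20, 18, 8, 6]
Bubble up: no swaps needed
Result: [28, 20, 18, 8, 6]


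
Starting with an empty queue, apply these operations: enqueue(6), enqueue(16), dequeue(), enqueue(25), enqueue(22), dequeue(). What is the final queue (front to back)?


enqueue(6) -> [6]
enqueue(16) -> [6, 16]
dequeue() returns 6 -> [16]
enqueue(25) -> [16, 25]
enqueue(22) -> [16, 25, 22]
dequeue() returns 16 -> [25, 22]
Final queue (front to back): [25, 22]


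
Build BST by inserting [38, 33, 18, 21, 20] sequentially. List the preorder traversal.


Root = 38; build tree by BST insertion.
Preorder traversal: [38, 33, 18, 21, 20]


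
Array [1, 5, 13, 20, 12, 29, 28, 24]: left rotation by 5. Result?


Left rotate by 5: [29, 28, 24, 1, 5, 13, 20, 12]


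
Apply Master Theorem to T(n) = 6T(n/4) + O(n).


a=6, b=4, c=1. log_4(6)=1.292 > c=1. Case 1: O(n^log_b(a)) = O(n^1.292)
Complexity: O(n^1.292)


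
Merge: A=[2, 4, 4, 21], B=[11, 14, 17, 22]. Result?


Compare heads, take smaller each step.
Merged: [2, 4, 4, 11, 14, 17, 21, 22]


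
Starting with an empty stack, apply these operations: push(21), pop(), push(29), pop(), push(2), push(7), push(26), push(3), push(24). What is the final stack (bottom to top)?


push(21) -> [21]
pop() returns 21 -> []
push(29) -> [29]
pop() returns 29 -> []
push(2) -> [2]
push(7) -> [2, 7]
push(26) -> [2, 7, 26]
push(3) -> [2, 7, 26, 3]
push(24) -> [2, 7, 26, 3, 24]
Final stack (bottom to top): [2, 7, 26, 3, 24]


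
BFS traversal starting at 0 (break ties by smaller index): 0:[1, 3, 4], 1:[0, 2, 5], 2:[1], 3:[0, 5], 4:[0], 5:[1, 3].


BFS queue: start with [0]
Visit order: [0, 1, 3, 4, 2, 5]


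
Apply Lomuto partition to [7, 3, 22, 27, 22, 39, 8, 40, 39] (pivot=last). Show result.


Elements <= 39 go left of pivot.
Result: [7, 3, 22, 27, 22, 39, 8, 39, 40], pivot at index 7


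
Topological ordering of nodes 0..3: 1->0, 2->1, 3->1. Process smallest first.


Kahn's algorithm, process smallest node first
Order: [2, 3, 1, 0]


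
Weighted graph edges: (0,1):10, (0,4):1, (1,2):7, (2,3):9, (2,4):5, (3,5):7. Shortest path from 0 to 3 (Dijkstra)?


Dijkstra from 0:
Distances: {0: 0, 1: 10, 2: 6, 3: 15, 4: 1, 5: 22}
Shortest distance to 3 = 15, path = [0, 4, 2, 3]


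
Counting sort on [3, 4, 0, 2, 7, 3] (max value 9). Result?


Count array: [1, 0, 1, 2, 1, 0, 0, 1, 0, 0]
Reconstruct: [0, 2, 3, 3, 4, 7]


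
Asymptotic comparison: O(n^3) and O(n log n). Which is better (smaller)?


linearithmic grows slower than cubic
O(n log n) is asymptotically smaller; O(n^3) grows faster


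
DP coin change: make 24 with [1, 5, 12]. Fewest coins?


dp[0]=0; dp[i]=1+min(dp[i-c] for c in coins)
...dp[19]=4, dp[20]=4, dp[21]=5, dp[22]=3, dp[23]=4, dp[24]=2
Minimum coins for 24 = 2


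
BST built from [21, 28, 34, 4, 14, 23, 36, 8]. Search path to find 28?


BST root = 21
Search for 28: compare at each node
Path: [21, 28]


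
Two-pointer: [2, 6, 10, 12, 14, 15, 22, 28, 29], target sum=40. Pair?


Two pointers: lo=0, hi=8
Found pair: (12, 28) summing to 40


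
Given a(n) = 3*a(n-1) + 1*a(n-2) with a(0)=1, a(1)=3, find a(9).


Build bottom-up:
...a(7)=3927, a(8)=12970, a(9)=3*12970+1*3927=42837


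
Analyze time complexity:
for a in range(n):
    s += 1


Per nesting level: O(n) = O(n)
Complexity: O(n)


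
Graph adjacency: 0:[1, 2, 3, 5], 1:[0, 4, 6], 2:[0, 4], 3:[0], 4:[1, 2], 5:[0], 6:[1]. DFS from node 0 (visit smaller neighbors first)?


DFS stack-based: start with [0]
Visit order: [0, 1, 4, 2, 6, 3, 5]


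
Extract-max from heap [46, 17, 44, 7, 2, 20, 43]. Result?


Max = 46
Replace root with last, heapify down
Resulting heap: [44, 17, 43, 7, 2, 20]


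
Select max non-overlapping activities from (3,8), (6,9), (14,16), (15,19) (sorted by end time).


Greedy: pick earliest-ending, then skip overlaps.
Selected (2 activities): [(3, 8), (14, 16)]


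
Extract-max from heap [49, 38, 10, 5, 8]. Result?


Max = 49
Replace root with last, heapify down
Resulting heap: [38, 8, 10, 5]


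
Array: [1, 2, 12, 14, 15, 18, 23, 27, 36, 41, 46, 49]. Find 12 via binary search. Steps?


Search for 12:
[0,11] mid=5 arr[5]=18
[0,4] mid=2 arr[2]=12
Total: 2 comparisons


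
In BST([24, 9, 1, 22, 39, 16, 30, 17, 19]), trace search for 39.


BST root = 24
Search for 39: compare at each node
Path: [24, 39]


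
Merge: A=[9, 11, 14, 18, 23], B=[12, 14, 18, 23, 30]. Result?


Compare heads, take smaller each step.
Merged: [9, 11, 12, 14, 14, 18, 18, 23, 23, 30]


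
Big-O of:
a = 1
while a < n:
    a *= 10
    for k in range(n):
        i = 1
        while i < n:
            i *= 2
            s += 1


Per nesting level: O(log n) * O(n) * O(log n) = O(n (log n)^2)
Complexity: O(n (log n)^2)


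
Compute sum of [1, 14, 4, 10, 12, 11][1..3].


Prefix sums: [0, 1, 15, 19, 29, 41, 52]
Sum[1..3] = prefix[4] - prefix[1] = 29 - 1 = 28


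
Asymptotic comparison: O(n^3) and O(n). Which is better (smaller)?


linear grows slower than cubic
O(n) is asymptotically smaller; O(n^3) grows faster


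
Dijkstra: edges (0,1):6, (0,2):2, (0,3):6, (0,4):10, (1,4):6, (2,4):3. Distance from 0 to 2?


Dijkstra from 0:
Distances: {0: 0, 1: 6, 2: 2, 3: 6, 4: 5}
Shortest distance to 2 = 2, path = [0, 2]


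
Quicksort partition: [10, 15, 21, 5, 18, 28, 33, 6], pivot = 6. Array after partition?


Elements <= 6 go left of pivot.
Result: [5, 6, 21, 10, 18, 28, 33, 15], pivot at index 1


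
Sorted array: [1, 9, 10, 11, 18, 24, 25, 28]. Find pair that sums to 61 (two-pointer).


Two pointers: lo=0, hi=7
No pair sums to 61


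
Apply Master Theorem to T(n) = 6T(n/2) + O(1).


a=6, b=2, c=0. log_2(6)=2.585 > c=0. Case 1: O(n^log_b(a)) = O(n^2.585)
Complexity: O(n^2.585)


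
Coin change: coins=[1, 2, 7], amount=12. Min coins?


dp[0]=0; dp[i]=1+min(dp[i-c] for c in coins)
...dp[7]=1, dp[8]=2, dp[9]=2, dp[10]=3, dp[11]=3, dp[12]=4
Minimum coins for 12 = 4


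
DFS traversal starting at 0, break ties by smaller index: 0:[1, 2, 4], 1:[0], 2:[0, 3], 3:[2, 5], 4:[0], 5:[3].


DFS stack-based: start with [0]
Visit order: [0, 1, 2, 3, 5, 4]


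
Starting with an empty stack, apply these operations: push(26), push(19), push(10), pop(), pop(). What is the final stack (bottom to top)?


push(26) -> [26]
push(19) -> [26, 19]
push(10) -> [26, 19, 10]
pop() returns 10 -> [26, 19]
pop() returns 19 -> [26]
Final stack (bottom to top): [26]


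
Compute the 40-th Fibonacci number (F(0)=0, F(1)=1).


F(n)=F(n-1)+F(n-2)
...F(38)=39088169, F(39)=63245986, F(40)=102334155


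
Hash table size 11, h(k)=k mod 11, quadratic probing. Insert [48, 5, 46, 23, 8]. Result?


Insertions: 48->slot 4; 5->slot 5; 46->slot 2; 23->slot 1; 8->slot 8
Table: [None, 23, 46, None, 48, 5, None, None, 8, None, None]


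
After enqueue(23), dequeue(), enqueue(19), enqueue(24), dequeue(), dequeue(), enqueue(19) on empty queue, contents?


enqueue(23) -> [23]
dequeue() returns 23 -> []
enqueue(19) -> [19]
enqueue(24) -> [19, 24]
dequeue() returns 19 -> [24]
dequeue() returns 24 -> []
enqueue(19) -> [19]
Final queue (front to back): [19]


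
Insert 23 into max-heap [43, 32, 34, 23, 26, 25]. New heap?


Append 23: [43, 32, 34, 23, 26, 25, 23]
Bubble up: no swaps needed
Result: [43, 32, 34, 23, 26, 25, 23]


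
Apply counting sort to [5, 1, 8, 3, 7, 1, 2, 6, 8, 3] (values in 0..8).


Count array: [0, 2, 1, 2, 0, 1, 1, 1, 2]
Reconstruct: [1, 1, 2, 3, 3, 5, 6, 7, 8, 8]


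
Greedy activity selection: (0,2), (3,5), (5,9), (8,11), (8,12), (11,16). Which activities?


Greedy: pick earliest-ending, then skip overlaps.
Selected (4 activities): [(0, 2), (3, 5), (5, 9), (11, 16)]


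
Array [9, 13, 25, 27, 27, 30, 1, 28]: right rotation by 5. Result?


Right rotate by 5: [27, 27, 30, 1, 28, 9, 13, 25]


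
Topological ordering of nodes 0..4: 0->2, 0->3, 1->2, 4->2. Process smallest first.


Kahn's algorithm, process smallest node first
Order: [0, 1, 3, 4, 2]


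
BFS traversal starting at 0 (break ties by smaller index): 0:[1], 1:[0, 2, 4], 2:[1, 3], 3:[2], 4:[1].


BFS queue: start with [0]
Visit order: [0, 1, 2, 4, 3]


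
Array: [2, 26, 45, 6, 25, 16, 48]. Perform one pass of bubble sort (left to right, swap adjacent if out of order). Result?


After one pass: [2, 26, 6, 25, 16, 45, 48]


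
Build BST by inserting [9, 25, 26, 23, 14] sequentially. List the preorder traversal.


Root = 9; build tree by BST insertion.
Preorder traversal: [9, 25, 23, 14, 26]


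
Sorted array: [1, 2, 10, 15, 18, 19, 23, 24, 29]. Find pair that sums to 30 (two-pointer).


Two pointers: lo=0, hi=8
Found pair: (1, 29) summing to 30


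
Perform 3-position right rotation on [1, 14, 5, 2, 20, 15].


Right rotate by 3: [2, 20, 15, 1, 14, 5]


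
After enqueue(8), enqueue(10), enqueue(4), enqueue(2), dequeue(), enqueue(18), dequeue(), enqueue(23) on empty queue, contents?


enqueue(8) -> [8]
enqueue(10) -> [8, 10]
enqueue(4) -> [8, 10, 4]
enqueue(2) -> [8, 10, 4, 2]
dequeue() returns 8 -> [10, 4, 2]
enqueue(18) -> [10, 4, 2, 18]
dequeue() returns 10 -> [4, 2, 18]
enqueue(23) -> [4, 2, 18, 23]
Final queue (front to back): [4, 2, 18, 23]


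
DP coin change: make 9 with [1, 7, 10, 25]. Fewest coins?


dp[0]=0; dp[i]=1+min(dp[i-c] for c in coins)
...dp[4]=4, dp[5]=5, dp[6]=6, dp[7]=1, dp[8]=2, dp[9]=3
Minimum coins for 9 = 3


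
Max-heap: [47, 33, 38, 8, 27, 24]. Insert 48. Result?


Append 48: [47, 33, 38, 8, 27, 24, 48]
Bubble up: swap idx 6(48) with idx 2(38); swap idx 2(48) with idx 0(47)
Result: [48, 33, 47, 8, 27, 24, 38]


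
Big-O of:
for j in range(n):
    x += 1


Per nesting level: O(n) = O(n)
Complexity: O(n)


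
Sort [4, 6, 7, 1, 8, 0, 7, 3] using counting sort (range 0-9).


Count array: [1, 1, 0, 1, 1, 0, 1, 2, 1, 0]
Reconstruct: [0, 1, 3, 4, 6, 7, 7, 8]


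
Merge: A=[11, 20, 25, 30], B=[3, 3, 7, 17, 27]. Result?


Compare heads, take smaller each step.
Merged: [3, 3, 7, 11, 17, 20, 25, 27, 30]


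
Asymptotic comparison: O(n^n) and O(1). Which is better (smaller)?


constant grows slower than n^n
O(1) is asymptotically smaller; O(n^n) grows faster


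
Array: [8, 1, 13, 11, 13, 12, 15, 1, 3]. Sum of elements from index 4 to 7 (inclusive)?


Prefix sums: [0, 8, 9, 22, 33, 46, 58, 73, 74, 77]
Sum[4..7] = prefix[8] - prefix[4] = 74 - 33 = 41


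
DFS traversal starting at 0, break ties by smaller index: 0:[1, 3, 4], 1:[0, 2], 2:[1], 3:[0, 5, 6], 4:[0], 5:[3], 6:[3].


DFS stack-based: start with [0]
Visit order: [0, 1, 2, 3, 5, 6, 4]


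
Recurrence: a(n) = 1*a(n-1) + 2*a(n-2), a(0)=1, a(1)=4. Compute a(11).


Build bottom-up:
...a(9)=854, a(10)=1706, a(11)=1*1706+2*854=3414


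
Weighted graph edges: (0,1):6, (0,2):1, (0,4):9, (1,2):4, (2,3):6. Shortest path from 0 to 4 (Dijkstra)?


Dijkstra from 0:
Distances: {0: 0, 1: 5, 2: 1, 3: 7, 4: 9}
Shortest distance to 4 = 9, path = [0, 4]


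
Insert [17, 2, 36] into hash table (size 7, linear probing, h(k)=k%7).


Insertions: 17->slot 3; 2->slot 2; 36->slot 1
Table: [None, 36, 2, 17, None, None, None]


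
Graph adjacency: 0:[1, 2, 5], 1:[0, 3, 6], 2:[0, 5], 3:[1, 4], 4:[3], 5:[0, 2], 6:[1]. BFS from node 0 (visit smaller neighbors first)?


BFS queue: start with [0]
Visit order: [0, 1, 2, 5, 3, 6, 4]


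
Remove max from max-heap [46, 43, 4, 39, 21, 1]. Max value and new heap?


Max = 46
Replace root with last, heapify down
Resulting heap: [43, 39, 4, 1, 21]


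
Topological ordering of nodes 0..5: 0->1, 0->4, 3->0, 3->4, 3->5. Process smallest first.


Kahn's algorithm, process smallest node first
Order: [2, 3, 0, 1, 4, 5]


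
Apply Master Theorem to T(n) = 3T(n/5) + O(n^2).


a=3, b=5, c=2. log_5(3)=0.683 < c=2. Case 3: O(n^c) = O(n^2)
Complexity: O(n^2)


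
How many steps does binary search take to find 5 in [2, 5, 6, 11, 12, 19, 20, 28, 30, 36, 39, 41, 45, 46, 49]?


Search for 5:
[0,14] mid=7 arr[7]=28
[0,6] mid=3 arr[3]=11
[0,2] mid=1 arr[1]=5
Total: 3 comparisons


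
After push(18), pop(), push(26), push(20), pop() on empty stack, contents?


push(18) -> [18]
pop() returns 18 -> []
push(26) -> [26]
push(20) -> [26, 20]
pop() returns 20 -> [26]
Final stack (bottom to top): [26]


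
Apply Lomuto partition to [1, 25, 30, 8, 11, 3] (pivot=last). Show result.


Elements <= 3 go left of pivot.
Result: [1, 3, 30, 8, 11, 25], pivot at index 1


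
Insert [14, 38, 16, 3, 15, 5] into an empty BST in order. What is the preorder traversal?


Root = 14; build tree by BST insertion.
Preorder traversal: [14, 3, 5, 38, 16, 15]


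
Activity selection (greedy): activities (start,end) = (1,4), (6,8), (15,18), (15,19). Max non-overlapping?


Greedy: pick earliest-ending, then skip overlaps.
Selected (3 activities): [(1, 4), (6, 8), (15, 18)]


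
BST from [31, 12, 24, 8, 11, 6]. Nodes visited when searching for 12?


BST root = 31
Search for 12: compare at each node
Path: [31, 12]


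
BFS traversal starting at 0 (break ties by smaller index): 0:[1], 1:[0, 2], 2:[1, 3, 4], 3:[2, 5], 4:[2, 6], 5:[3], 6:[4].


BFS queue: start with [0]
Visit order: [0, 1, 2, 3, 4, 5, 6]


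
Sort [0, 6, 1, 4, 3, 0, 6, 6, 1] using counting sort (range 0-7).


Count array: [2, 2, 0, 1, 1, 0, 3, 0]
Reconstruct: [0, 0, 1, 1, 3, 4, 6, 6, 6]


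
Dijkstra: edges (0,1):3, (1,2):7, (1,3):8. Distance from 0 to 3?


Dijkstra from 0:
Distances: {0: 0, 1: 3, 2: 10, 3: 11}
Shortest distance to 3 = 11, path = [0, 1, 3]


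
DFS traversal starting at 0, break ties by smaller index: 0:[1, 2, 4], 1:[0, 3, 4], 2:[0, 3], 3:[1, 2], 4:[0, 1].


DFS stack-based: start with [0]
Visit order: [0, 1, 3, 2, 4]


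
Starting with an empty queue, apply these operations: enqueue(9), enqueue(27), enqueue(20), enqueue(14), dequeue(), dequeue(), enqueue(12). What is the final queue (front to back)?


enqueue(9) -> [9]
enqueue(27) -> [9, 27]
enqueue(20) -> [9, 27, 20]
enqueue(14) -> [9, 27, 20, 14]
dequeue() returns 9 -> [27, 20, 14]
dequeue() returns 27 -> [20, 14]
enqueue(12) -> [20, 14, 12]
Final queue (front to back): [20, 14, 12]


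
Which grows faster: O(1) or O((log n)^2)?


constant grows slower than polylogarithmic
O(1) is asymptotically smaller; O((log n)^2) grows faster


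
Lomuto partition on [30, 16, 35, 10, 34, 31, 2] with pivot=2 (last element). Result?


Elements <= 2 go left of pivot.
Result: [2, 16, 35, 10, 34, 31, 30], pivot at index 0


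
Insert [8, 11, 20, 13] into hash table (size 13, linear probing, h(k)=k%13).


Insertions: 8->slot 8; 11->slot 11; 20->slot 7; 13->slot 0
Table: [13, None, None, None, None, None, None, 20, 8, None, None, 11, None]


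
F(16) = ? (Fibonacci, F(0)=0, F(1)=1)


F(n)=F(n-1)+F(n-2)
...F(14)=377, F(15)=610, F(16)=987


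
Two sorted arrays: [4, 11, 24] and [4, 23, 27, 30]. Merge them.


Compare heads, take smaller each step.
Merged: [4, 4, 11, 23, 24, 27, 30]


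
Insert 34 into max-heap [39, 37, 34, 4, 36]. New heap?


Append 34: [39, 37, 34, 4, 36, 34]
Bubble up: no swaps needed
Result: [39, 37, 34, 4, 36, 34]


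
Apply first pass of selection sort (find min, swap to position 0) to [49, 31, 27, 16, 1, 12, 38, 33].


After one pass: [1, 31, 27, 16, 49, 12, 38, 33]


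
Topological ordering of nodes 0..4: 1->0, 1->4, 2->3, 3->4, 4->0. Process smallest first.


Kahn's algorithm, process smallest node first
Order: [1, 2, 3, 4, 0]


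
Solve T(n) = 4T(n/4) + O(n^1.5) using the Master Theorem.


a=4, b=4, c=1.5. log_4(4)=1 < c=1.5. Case 3: O(n^c) = O(n^1.500)
Complexity: O(n^1.500)


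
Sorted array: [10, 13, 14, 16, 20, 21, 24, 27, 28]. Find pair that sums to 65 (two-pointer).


Two pointers: lo=0, hi=8
No pair sums to 65


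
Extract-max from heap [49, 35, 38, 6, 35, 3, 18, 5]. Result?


Max = 49
Replace root with last, heapify down
Resulting heap: [38, 35, 18, 6, 35, 3, 5]


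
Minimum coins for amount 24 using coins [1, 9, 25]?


dp[0]=0; dp[i]=1+min(dp[i-c] for c in coins)
...dp[19]=3, dp[20]=4, dp[21]=5, dp[22]=6, dp[23]=7, dp[24]=8
Minimum coins for 24 = 8


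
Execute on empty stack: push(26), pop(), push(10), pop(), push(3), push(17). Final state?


push(26) -> [26]
pop() returns 26 -> []
push(10) -> [10]
pop() returns 10 -> []
push(3) -> [3]
push(17) -> [3, 17]
Final stack (bottom to top): [3, 17]


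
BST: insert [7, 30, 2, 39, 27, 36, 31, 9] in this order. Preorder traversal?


Root = 7; build tree by BST insertion.
Preorder traversal: [7, 2, 30, 27, 9, 39, 36, 31]


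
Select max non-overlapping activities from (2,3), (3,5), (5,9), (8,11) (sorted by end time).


Greedy: pick earliest-ending, then skip overlaps.
Selected (3 activities): [(2, 3), (3, 5), (5, 9)]


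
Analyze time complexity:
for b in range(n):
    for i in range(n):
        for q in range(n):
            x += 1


Per nesting level: O(n) * O(n) * O(n) = O(n^3)
Complexity: O(n^3)


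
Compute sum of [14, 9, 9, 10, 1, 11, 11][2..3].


Prefix sums: [0, 14, 23, 32, 42, 43, 54, 65]
Sum[2..3] = prefix[4] - prefix[2] = 42 - 23 = 19


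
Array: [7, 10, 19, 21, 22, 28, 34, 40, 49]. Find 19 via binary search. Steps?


Search for 19:
[0,8] mid=4 arr[4]=22
[0,3] mid=1 arr[1]=10
[2,3] mid=2 arr[2]=19
Total: 3 comparisons


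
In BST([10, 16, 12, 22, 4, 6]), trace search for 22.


BST root = 10
Search for 22: compare at each node
Path: [10, 16, 22]


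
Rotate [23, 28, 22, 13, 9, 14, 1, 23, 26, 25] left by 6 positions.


Left rotate by 6: [1, 23, 26, 25, 23, 28, 22, 13, 9, 14]


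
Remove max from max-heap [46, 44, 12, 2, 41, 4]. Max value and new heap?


Max = 46
Replace root with last, heapify down
Resulting heap: [44, 41, 12, 2, 4]


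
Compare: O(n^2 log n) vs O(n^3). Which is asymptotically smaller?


n^2 log n grows slower than cubic
O(n^2 log n) is asymptotically smaller; O(n^3) grows faster


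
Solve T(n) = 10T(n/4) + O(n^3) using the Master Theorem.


a=10, b=4, c=3. log_4(10)=1.661 < c=3. Case 3: O(n^c) = O(n^3)
Complexity: O(n^3)


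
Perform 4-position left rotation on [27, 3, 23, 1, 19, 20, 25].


Left rotate by 4: [19, 20, 25, 27, 3, 23, 1]


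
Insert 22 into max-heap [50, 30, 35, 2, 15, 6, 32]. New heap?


Append 22: [50, 30, 35, 2, 15, 6, 32, 22]
Bubble up: swap idx 7(22) with idx 3(2)
Result: [50, 30, 35, 22, 15, 6, 32, 2]


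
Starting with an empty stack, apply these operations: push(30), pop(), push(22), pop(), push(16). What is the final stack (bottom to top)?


push(30) -> [30]
pop() returns 30 -> []
push(22) -> [22]
pop() returns 22 -> []
push(16) -> [16]
Final stack (bottom to top): [16]


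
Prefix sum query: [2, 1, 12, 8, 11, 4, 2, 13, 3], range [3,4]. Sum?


Prefix sums: [0, 2, 3, 15, 23, 34, 38, 40, 53, 56]
Sum[3..4] = prefix[5] - prefix[3] = 34 - 15 = 19


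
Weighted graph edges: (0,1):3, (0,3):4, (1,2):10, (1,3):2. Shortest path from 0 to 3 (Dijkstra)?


Dijkstra from 0:
Distances: {0: 0, 1: 3, 2: 13, 3: 4}
Shortest distance to 3 = 4, path = [0, 3]


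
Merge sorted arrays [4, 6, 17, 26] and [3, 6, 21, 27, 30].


Compare heads, take smaller each step.
Merged: [3, 4, 6, 6, 17, 21, 26, 27, 30]


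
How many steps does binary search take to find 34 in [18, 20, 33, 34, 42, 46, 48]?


Search for 34:
[0,6] mid=3 arr[3]=34
Total: 1 comparisons


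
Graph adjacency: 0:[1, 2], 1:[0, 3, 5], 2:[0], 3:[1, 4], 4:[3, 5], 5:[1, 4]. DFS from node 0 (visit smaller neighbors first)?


DFS stack-based: start with [0]
Visit order: [0, 1, 3, 4, 5, 2]


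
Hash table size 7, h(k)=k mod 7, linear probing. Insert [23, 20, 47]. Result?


Insertions: 23->slot 2; 20->slot 6; 47->slot 5
Table: [None, None, 23, None, None, 47, 20]


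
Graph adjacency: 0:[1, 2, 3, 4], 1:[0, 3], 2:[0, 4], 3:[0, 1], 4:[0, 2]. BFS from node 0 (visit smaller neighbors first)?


BFS queue: start with [0]
Visit order: [0, 1, 2, 3, 4]


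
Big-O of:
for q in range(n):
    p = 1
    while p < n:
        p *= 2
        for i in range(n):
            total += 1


Per nesting level: O(n) * O(log n) * O(n) = O(n^2 log n)
Complexity: O(n^2 log n)


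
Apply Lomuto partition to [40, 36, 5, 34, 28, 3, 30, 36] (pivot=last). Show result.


Elements <= 36 go left of pivot.
Result: [36, 5, 34, 28, 3, 30, 36, 40], pivot at index 6


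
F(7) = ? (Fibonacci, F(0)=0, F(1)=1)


F(n)=F(n-1)+F(n-2)
...F(5)=5, F(6)=8, F(7)=13


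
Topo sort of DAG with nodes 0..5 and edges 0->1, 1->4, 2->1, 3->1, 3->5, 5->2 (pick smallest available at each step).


Kahn's algorithm, process smallest node first
Order: [0, 3, 5, 2, 1, 4]


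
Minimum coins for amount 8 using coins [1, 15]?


dp[0]=0; dp[i]=1+min(dp[i-c] for c in coins)
...dp[3]=3, dp[4]=4, dp[5]=5, dp[6]=6, dp[7]=7, dp[8]=8
Minimum coins for 8 = 8


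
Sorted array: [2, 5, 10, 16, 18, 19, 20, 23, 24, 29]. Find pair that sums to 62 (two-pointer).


Two pointers: lo=0, hi=9
No pair sums to 62


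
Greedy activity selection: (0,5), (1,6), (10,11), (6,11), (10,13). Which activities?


Greedy: pick earliest-ending, then skip overlaps.
Selected (2 activities): [(0, 5), (10, 11)]


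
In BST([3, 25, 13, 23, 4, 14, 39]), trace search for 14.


BST root = 3
Search for 14: compare at each node
Path: [3, 25, 13, 23, 14]


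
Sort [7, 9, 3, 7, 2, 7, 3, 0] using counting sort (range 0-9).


Count array: [1, 0, 1, 2, 0, 0, 0, 3, 0, 1]
Reconstruct: [0, 2, 3, 3, 7, 7, 7, 9]


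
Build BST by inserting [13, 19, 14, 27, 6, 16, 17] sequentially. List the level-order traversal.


Root = 13; build tree by BST insertion.
Level-Order traversal: [13, 6, 19, 14, 27, 16, 17]


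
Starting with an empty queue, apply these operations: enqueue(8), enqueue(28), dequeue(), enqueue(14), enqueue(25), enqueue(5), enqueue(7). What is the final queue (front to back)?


enqueue(8) -> [8]
enqueue(28) -> [8, 28]
dequeue() returns 8 -> [28]
enqueue(14) -> [28, 14]
enqueue(25) -> [28, 14, 25]
enqueue(5) -> [28, 14, 25, 5]
enqueue(7) -> [28, 14, 25, 5, 7]
Final queue (front to back): [28, 14, 25, 5, 7]


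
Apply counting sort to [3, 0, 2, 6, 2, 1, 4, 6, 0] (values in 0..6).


Count array: [2, 1, 2, 1, 1, 0, 2]
Reconstruct: [0, 0, 1, 2, 2, 3, 4, 6, 6]


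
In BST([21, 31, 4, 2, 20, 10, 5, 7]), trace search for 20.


BST root = 21
Search for 20: compare at each node
Path: [21, 4, 20]


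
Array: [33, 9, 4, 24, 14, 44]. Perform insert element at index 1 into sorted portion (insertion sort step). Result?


After one pass: [9, 33, 4, 24, 14, 44]


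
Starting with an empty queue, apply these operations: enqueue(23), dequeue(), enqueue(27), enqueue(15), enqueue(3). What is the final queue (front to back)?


enqueue(23) -> [23]
dequeue() returns 23 -> []
enqueue(27) -> [27]
enqueue(15) -> [27, 15]
enqueue(3) -> [27, 15, 3]
Final queue (front to back): [27, 15, 3]


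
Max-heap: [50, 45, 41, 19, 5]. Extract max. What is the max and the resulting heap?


Max = 50
Replace root with last, heapify down
Resulting heap: [45, 19, 41, 5]


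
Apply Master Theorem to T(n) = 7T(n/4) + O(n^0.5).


a=7, b=4, c=0.5. log_4(7)=1.404 > c=0.5. Case 1: O(n^log_b(a)) = O(n^1.404)
Complexity: O(n^1.404)


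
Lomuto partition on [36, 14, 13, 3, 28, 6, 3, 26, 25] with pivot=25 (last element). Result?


Elements <= 25 go left of pivot.
Result: [14, 13, 3, 6, 3, 25, 28, 26, 36], pivot at index 5
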